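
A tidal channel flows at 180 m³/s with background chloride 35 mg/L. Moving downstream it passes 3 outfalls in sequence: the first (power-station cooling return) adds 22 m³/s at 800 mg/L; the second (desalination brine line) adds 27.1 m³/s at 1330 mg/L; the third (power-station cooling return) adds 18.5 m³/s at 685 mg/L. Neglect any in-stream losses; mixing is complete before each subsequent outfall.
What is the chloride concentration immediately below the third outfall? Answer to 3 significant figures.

293 mg/L

Below outfall 1: Q → 202.0 m³/s, C = (180.0·35.00 + 22.00·800.0)/202.0 = 118.3 mg/L.
Below outfall 2: Q → 229.1 m³/s, C = (202.0·118.3 + 27.10·1330)/229.1 = 261.6 mg/L.
Below outfall 3: Q → 247.6 m³/s, C = (229.1·261.6 + 18.50·685.0)/247.6 = 293.3 mg/L.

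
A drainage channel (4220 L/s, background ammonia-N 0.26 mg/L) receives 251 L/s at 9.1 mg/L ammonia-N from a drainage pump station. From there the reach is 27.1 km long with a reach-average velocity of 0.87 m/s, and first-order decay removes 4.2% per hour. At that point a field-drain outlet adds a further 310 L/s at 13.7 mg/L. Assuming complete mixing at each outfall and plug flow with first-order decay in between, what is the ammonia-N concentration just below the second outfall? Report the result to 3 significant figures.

Flow-weighted average: C = (4220·0.2600 + 251.0·9.100) / 4471 = 3381/4471 = 0.7563 mg/L; combined flow 4471 L/s.
Travel time t = 27.1·1000 / 0.87 = 31150 s = 8.653 h.
4.2%/h lost → k = −ln(1 − 0.042) = 0.04291 h⁻¹.
After decay, C = 0.7563 × e^(−kt) = 0.7563 × 0.6899 = 0.5217 mg/L.
Second outfall: C = (4471·0.5217 + 310.0·13.70)/4781 = 1.376 mg/L.

1.38 mg/L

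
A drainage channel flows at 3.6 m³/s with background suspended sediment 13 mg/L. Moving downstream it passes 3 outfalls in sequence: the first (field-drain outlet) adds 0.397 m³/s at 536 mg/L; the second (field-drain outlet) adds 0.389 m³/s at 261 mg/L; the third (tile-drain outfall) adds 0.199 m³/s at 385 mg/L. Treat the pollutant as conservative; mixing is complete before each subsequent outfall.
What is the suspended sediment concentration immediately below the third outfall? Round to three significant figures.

Outfall 1: combined Q = 3.997 m³/s; C = (3.600·13.00 + 0.3970·536.0)/3.997 = 64.95 mg/L.
Outfall 2: combined Q = 4.386 m³/s; C = (3.997·64.95 + 0.3890·261.0)/4.386 = 82.33 mg/L.
Outfall 3: combined Q = 4.585 m³/s; C = (4.386·82.33 + 0.1990·385.0)/4.585 = 95.47 mg/L.

95.5 mg/L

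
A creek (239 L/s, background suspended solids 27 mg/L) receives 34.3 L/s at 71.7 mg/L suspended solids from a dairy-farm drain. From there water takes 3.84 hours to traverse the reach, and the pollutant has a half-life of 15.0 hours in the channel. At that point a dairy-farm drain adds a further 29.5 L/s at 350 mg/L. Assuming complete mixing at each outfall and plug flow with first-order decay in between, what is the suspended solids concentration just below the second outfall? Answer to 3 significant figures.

Conservation of mass: C = (239.0·27.00 + 34.30·71.70) / 273.3 = 8912/273.3 = 32.61 mg/L; combined flow 273.3 L/s.
Half-life 15.0 h → k = ln 2 / 15.0 = 0.04621 h⁻¹ = 1.109 d⁻¹.
After decay, C = 32.61 × e^(−kt) = 32.61 × 0.8374 = 27.31 mg/L.
At the second outfall, C = (273.3·27.31 + 29.50·350.0) / (273.3 + 29.50) = 58.75 mg/L.

58.7 mg/L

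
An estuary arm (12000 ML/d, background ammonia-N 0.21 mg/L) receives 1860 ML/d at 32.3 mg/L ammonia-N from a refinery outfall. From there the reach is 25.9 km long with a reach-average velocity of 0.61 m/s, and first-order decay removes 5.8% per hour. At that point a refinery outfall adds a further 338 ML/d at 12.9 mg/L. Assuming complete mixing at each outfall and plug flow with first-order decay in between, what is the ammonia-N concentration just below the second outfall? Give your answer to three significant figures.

Flow-weighted average: C = (12000·0.2100 + 1860·32.30) / 13860 = 62600/13860 = 4.516 mg/L; combined flow 13860 ML/d.
Travel time t = 25.9·1000 / 0.61 = 42460 s = 11.79 h.
5.8%/h lost → k = −ln(1 − 0.058) = 0.05975 h⁻¹.
Applying C = C₀e^(−kt): 4.516 × 0.4943 = 2.232 mg/L.
At the second outfall, C = (13860·2.232 + 338.0·12.90) / (13860 + 338.0) = 2.486 mg/L.

2.49 mg/L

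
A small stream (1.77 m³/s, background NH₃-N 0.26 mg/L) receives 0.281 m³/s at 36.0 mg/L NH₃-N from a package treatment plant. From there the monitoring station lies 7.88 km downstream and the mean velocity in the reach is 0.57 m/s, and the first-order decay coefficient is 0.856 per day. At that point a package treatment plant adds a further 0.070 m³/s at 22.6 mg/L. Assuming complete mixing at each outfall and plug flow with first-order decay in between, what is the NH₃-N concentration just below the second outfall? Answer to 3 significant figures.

Mass balance: C = (1.770·0.2600 + 0.2810·36.00) / 2.051 = 10.58/2.051 = 5.157 mg/L; combined flow 2.051 m³/s.
Travel time t = 7.88·1000 / 0.57 = 13820 s = 3.840 h.
Decay over the reach: 5.157·exp(−kt) = 5.157·0.8720 = 4.497 mg/L.
Second outfall: C = (2.051·4.497 + 0.07000·22.60)/2.121 = 5.094 mg/L.

5.09 mg/L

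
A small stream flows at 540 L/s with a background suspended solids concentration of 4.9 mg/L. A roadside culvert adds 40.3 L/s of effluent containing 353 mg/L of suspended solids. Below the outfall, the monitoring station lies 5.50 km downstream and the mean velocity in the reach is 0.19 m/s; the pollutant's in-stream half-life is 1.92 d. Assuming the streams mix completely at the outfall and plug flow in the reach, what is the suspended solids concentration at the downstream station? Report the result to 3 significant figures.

25.8 mg/L

Flow-weighted average: C = (540.0·4.900 + 40.30·353.0) / 580.3 = 16870/580.3 = 29.07 mg/L.
Travel time t = 5.50·1000 / 0.19 = 28950 s = 8.041 h.
Half-life 1.92 d → k = ln 2 / 1.92 = 0.3610 d⁻¹.
First-order decay: C = 29.07·exp(−k·t) = 29.07·0.8861 = 25.76 mg/L.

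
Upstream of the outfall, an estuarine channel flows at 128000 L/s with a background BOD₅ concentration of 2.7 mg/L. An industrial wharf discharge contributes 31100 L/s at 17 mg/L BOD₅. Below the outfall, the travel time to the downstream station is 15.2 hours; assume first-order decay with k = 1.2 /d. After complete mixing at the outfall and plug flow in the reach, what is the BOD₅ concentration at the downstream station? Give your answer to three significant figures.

2.57 mg/L

Flow-weighted average: C = (128000·2.700 + 31100·17.00) / 159100 = 874300/159100 = 5.495 mg/L.
After decay, C = 5.495 × e^(−kt) = 5.495 × 0.4677 = 2.570 mg/L.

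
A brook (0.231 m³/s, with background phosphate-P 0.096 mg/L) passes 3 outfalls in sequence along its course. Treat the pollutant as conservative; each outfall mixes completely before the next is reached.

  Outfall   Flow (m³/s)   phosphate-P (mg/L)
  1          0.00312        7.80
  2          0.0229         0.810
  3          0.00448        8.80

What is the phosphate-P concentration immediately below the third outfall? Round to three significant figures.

Outfall 1: combined Q = 0.2341 m³/s; C = (0.2310·0.09600 + 0.003120·7.800)/0.2341 = 0.1987 mg/L.
Outfall 2: combined Q = 0.2570 m³/s; C = (0.2341·0.1987 + 0.02290·0.8100)/0.2570 = 0.2531 mg/L.
Outfall 3: combined Q = 0.2615 m³/s; C = (0.2570·0.2531 + 0.004480·8.800)/0.2615 = 0.3996 mg/L.

0.400 mg/L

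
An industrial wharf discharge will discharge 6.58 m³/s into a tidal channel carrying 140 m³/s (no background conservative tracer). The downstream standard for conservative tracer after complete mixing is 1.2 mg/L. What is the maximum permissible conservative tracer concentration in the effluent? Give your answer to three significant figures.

26.7 mg/L

At the limit, (Qr·Cr + Qe·Cₑ)/(Qr + Qe) = 1.2:
Cₑ = (146.6·1.2 − 140.0·0) / 6.580 = 26.73 mg/L.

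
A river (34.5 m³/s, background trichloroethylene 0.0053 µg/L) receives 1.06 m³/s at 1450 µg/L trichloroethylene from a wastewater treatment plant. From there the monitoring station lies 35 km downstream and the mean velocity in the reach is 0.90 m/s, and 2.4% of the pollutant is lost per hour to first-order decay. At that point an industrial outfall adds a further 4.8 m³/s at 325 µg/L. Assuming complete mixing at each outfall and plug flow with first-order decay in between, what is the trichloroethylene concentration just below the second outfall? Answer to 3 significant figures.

67.9 µg/L

Conservation of mass: C = (34.50·0.005300 + 1.060·1450) / 35.56 = 1537/35.56 = 43.23 µg/L; combined flow 35.56 m³/s.
Travel time t = 35·1000 / 0.90 = 38890 s = 10.80 h.
2.4%/h lost → k = −ln(1 − 0.024) = 0.02429 h⁻¹.
Applying C = C₀e^(−kt): 43.23 × 0.7692 = 33.25 µg/L.
At the second outfall, C = (35.56·33.25 + 4.800·325.0) / (35.56 + 4.800) = 67.95 µg/L.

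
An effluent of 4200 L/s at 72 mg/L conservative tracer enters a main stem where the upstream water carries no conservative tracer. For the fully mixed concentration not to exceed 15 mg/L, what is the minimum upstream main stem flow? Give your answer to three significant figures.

16000 L/s

Set C_mix = 15: (Q·0 + 4200·72.00) / (Q + 4200) = 15
→ Q = 4200·(72.00 − 15)/(15 − 0) = 15960 L/s.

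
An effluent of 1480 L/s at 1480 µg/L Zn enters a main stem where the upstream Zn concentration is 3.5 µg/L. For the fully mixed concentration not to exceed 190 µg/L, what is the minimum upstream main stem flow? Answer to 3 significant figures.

10200 L/s

Set C_mix = 190: (Q·3.500 + 1480·1480) / (Q + 1480) = 190
→ Q = 1480·(1480 − 190)/(190 − 3.500) = 10240 L/s.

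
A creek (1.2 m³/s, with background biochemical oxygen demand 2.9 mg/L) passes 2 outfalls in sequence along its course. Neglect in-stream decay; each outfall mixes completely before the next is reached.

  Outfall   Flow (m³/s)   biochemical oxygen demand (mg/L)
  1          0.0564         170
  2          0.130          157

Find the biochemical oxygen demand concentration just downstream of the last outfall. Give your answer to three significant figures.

After outfall 1: Q = 1.200 + 0.05640 = 1.256 m³/s; C = (1.200·2.900 + 0.05640·170.0)/1.256 = 10.40 mg/L.
After outfall 2: Q = 1.256 + 0.1300 = 1.386 m³/s; C = (1.256·10.40 + 0.1300·157.0)/1.386 = 24.15 mg/L.

24.1 mg/L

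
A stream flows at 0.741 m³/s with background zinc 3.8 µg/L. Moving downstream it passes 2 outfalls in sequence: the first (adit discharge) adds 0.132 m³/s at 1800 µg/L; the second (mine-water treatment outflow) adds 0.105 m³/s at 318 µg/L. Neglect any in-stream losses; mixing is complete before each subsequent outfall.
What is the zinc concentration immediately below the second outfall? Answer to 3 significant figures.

280 µg/L

Outfall 1: combined Q = 0.8730 m³/s; C = (0.7410·3.800 + 0.1320·1800)/0.8730 = 275.4 µg/L.
Outfall 2: combined Q = 0.9780 m³/s; C = (0.8730·275.4 + 0.1050·318.0)/0.9780 = 280.0 µg/L.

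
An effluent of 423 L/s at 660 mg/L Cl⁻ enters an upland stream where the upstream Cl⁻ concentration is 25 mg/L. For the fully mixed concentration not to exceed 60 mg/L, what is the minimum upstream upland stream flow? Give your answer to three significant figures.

Set C_mix = 60: (Q·25.00 + 423.0·660.0) / (Q + 423.0) = 60
→ Q = 423.0·(660.0 − 60)/(60 − 25.00) = 7251 L/s.

7250 L/s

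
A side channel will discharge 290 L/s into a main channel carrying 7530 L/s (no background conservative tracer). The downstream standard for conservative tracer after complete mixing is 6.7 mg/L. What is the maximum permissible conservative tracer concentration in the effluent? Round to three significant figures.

181 mg/L

At the limit, (Qr·Cr + Qe·Cₑ)/(Qr + Qe) = 6.7:
Cₑ = (7820·6.7 − 7530·0) / 290.0 = 180.7 mg/L.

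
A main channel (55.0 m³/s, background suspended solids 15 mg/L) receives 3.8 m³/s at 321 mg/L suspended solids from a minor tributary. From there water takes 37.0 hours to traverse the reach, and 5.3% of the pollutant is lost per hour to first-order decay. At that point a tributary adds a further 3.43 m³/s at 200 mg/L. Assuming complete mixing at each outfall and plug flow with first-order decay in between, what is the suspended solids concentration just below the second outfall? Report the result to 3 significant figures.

15.4 mg/L

After mixing, C = (55.00·15.00 + 3.800·321.0) / 58.80 = 2045/58.80 = 34.78 mg/L; combined flow 58.80 m³/s.
5.3%/h lost → k = −ln(1 − 0.053) = 0.05446 h⁻¹.
Decay over the reach: 34.78·exp(−kt) = 34.78·0.1333 = 4.637 mg/L.
Second outfall: C = (58.80·4.637 + 3.430·200.0)/62.23 = 15.40 mg/L.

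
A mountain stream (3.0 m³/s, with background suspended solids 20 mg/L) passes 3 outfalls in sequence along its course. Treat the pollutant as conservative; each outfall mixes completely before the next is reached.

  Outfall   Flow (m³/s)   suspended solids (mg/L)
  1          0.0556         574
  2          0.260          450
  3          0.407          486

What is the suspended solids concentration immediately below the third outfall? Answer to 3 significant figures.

Below outfall 1: Q → 3.056 m³/s, C = (3.000·20.00 + 0.05560·574.0)/3.056 = 30.08 mg/L.
Below outfall 2: Q → 3.316 m³/s, C = (3.056·30.08 + 0.2600·450.0)/3.316 = 63.01 mg/L.
Below outfall 3: Q → 3.723 m³/s, C = (3.316·63.01 + 0.4070·486.0)/3.723 = 109.3 mg/L.

109 mg/L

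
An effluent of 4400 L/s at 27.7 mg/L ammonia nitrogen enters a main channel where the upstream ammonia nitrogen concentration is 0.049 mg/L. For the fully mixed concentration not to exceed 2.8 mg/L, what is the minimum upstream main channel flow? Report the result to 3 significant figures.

39800 L/s

Set C_mix = 2.8: (Q·0.04900 + 4400·27.70) / (Q + 4400) = 2.8
→ Q = 4400·(27.70 − 2.8)/(2.8 − 0.04900) = 39830 L/s.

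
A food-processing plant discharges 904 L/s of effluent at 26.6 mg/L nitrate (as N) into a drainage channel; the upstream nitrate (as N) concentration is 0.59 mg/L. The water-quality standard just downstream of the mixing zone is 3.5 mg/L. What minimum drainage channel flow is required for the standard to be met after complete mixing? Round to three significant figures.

7180 L/s

Set C_mix = 3.5: (Q·0.5900 + 904.0·26.60) / (Q + 904.0) = 3.5
→ Q = 904.0·(26.60 − 3.5)/(3.5 − 0.5900) = 7176 L/s.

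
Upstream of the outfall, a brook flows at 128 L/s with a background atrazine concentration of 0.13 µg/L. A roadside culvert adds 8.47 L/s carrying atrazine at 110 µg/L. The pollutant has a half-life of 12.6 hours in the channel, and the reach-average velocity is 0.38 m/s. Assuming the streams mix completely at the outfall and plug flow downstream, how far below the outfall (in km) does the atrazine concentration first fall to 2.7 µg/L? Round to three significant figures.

Mixed concentration C = ΣQC/ΣQ = (128.0·0.1300 + 8.470·110.0) / 136.5 = 948.3/136.5 = 6.949 µg/L.
Half-life 12.6 h → k = ln 2 / 12.6 = 0.05501 h⁻¹ = 1.320 d⁻¹.
Set 6.949·exp(−k·t) = 2.7 → t = ln(6.949/2.7)/k = 61860 s = 17.18 h.
Distance = v·t = 0.38·61860 = 23510 m = 23.51 km.

23.5 km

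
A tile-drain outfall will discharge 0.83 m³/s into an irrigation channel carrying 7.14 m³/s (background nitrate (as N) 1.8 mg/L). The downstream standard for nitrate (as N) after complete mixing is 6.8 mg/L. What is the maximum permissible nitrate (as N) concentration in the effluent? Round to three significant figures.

At the limit, (Qr·Cr + Qe·Cₑ)/(Qr + Qe) = 6.8:
Cₑ = (7.970·6.8 − 7.140·1.800) / 0.8300 = 49.81 mg/L.

49.8 mg/L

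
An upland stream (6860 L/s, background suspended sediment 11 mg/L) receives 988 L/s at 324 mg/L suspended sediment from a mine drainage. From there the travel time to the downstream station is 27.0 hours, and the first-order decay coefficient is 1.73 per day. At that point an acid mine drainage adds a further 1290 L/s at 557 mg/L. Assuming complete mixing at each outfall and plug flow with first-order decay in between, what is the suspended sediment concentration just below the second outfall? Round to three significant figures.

Mixed concentration C = ΣQC/ΣQ = (6860·11.00 + 988.0·324.0) / 7848 = 395600/7848 = 50.40 mg/L; combined flow 7848 L/s.
First-order decay: C = 50.40·exp(−k·t) = 50.40·0.1428 = 7.198 mg/L.
At the second outfall, C = (7848·7.198 + 1290·557.0) / (7848 + 1290) = 84.81 mg/L.

84.8 mg/L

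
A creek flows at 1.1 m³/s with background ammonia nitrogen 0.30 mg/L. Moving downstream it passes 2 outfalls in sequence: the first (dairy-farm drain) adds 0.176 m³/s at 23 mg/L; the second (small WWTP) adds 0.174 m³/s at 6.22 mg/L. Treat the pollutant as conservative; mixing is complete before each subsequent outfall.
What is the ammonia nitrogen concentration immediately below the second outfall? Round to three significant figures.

3.77 mg/L

After outfall 1: Q = 1.100 + 0.1760 = 1.276 m³/s; C = (1.100·0.3000 + 0.1760·23.00)/1.276 = 3.431 mg/L.
After outfall 2: Q = 1.276 + 0.1740 = 1.450 m³/s; C = (1.276·3.431 + 0.1740·6.220)/1.450 = 3.766 mg/L.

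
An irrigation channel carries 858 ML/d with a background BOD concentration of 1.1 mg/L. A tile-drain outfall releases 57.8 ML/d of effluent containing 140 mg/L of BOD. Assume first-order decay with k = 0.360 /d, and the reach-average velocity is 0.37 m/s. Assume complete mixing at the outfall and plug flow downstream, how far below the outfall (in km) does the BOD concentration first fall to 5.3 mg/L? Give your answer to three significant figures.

55.2 km

Mixed concentration C = ΣQC/ΣQ = (858.0·1.100 + 57.80·140.0) / 915.8 = 9036/915.8 = 9.867 mg/L.
Set 9.867·exp(−k·t) = 5.3 → t = ln(9.867/5.3)/k = 149100 s = 41.43 h.
Distance = v·t = 0.37·149100 = 55180 m = 55.18 km.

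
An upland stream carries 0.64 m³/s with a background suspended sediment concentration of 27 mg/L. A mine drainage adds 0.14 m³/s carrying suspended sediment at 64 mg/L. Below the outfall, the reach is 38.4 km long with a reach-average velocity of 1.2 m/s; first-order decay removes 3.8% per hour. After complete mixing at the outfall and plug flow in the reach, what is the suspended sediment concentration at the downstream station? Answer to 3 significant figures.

23.8 mg/L

Mass balance: C = (0.6400·27.00 + 0.1400·64.00) / 0.7800 = 26.24/0.7800 = 33.64 mg/L.
Travel time t = 38.4·1000 / 1.2 = 32000 s = 8.889 h.
3.8%/h lost → k = −ln(1 − 0.038) = 0.03874 h⁻¹.
After decay, C = 33.64 × e^(−kt) = 33.64 × 0.7087 = 23.84 mg/L.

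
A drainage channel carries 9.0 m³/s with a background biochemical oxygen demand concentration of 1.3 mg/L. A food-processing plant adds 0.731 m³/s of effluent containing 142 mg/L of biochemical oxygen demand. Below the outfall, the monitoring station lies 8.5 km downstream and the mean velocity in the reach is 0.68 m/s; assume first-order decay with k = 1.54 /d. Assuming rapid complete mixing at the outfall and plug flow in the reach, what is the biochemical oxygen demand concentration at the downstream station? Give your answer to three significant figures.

9.50 mg/L

Mixed concentration C = ΣQC/ΣQ = (9.000·1.300 + 0.7310·142.0) / 9.731 = 115.5/9.731 = 11.87 mg/L.
Travel time t = 8.5·1000 / 0.68 = 12500 s = 3.472 h.
First-order decay: C = 11.87·exp(−k·t) = 11.87·0.8003 = 9.499 mg/L.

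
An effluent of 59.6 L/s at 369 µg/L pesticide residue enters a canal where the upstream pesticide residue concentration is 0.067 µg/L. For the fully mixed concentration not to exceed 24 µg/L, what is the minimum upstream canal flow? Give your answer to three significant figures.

Set C_mix = 24: (Q·0.06700 + 59.60·369.0) / (Q + 59.60) = 24
→ Q = 59.60·(369.0 − 24)/(24 − 0.06700) = 859.1 L/s.

859 L/s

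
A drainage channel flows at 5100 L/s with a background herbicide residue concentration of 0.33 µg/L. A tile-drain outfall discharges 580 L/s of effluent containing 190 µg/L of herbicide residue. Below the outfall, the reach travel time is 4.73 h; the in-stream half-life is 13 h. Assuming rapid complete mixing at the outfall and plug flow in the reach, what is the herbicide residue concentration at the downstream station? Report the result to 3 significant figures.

15.3 µg/L

Flow-weighted average: C = (5100·0.3300 + 580.0·190.0) / 5680 = 111900/5680 = 19.70 µg/L.
Half-life 13 h → k = ln 2 / 13 = 0.05332 h⁻¹ = 1.280 d⁻¹.
After decay, C = 19.70 × e^(−kt) = 19.70 × 0.7771 = 15.31 µg/L.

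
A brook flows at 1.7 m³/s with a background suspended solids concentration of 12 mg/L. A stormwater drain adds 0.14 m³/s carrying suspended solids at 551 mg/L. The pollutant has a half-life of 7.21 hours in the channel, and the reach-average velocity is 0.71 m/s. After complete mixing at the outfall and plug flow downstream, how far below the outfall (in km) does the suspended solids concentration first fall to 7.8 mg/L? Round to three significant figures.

51.0 km

Conservation of mass: C = (1.700·12.00 + 0.1400·551.0) / 1.840 = 97.54/1.840 = 53.01 mg/L.
Half-life 7.21 h → k = ln 2 / 7.21 = 0.09614 h⁻¹ = 2.307 d⁻¹.
Set 53.01·exp(−k·t) = 7.8 → t = ln(53.01/7.8)/k = 71760 s = 19.93 h.
Distance = v·t = 0.71·71760 = 50950 m = 50.95 km.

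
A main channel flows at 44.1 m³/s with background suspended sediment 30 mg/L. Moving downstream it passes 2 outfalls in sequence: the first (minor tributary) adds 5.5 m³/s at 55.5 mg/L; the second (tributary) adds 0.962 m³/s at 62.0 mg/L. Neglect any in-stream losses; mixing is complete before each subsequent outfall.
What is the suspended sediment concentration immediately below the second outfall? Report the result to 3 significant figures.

After outfall 1: Q = 44.10 + 5.500 = 49.60 m³/s; C = (44.10·30.00 + 5.500·55.50)/49.60 = 32.83 mg/L.
After outfall 2: Q = 49.60 + 0.9620 = 50.56 m³/s; C = (49.60·32.83 + 0.9620·62.00)/50.56 = 33.38 mg/L.

33.4 mg/L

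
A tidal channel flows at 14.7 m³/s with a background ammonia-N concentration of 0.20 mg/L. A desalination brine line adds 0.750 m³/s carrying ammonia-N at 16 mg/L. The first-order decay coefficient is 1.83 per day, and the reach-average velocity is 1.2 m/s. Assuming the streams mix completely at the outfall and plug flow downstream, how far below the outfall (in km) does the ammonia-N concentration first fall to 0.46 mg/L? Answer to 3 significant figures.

42.1 km

Mixed concentration C = ΣQC/ΣQ = (14.70·0.2000 + 0.7500·16.00) / 15.45 = 14.94/15.45 = 0.9670 mg/L.
Set 0.9670·exp(−k·t) = 0.46 → t = ln(0.9670/0.46)/k = 35080 s = 9.744 h.
Distance = v·t = 1.2·35080 = 42090 m = 42.09 km.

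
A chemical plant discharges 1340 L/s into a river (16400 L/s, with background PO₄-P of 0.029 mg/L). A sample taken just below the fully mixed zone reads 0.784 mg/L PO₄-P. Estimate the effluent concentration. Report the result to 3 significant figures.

10.0 mg/L

Mass balance: 16400·0.02900 + 1340·Cₑ = 17740·0.7840
→ Cₑ = (17740·0.7840 − 16400·0.02900) / 1340 = 10.02 mg/L.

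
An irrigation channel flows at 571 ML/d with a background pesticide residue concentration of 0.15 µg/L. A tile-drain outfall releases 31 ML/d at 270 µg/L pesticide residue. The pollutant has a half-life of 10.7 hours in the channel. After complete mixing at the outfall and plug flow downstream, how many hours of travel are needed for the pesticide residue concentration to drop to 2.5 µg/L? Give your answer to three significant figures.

Mass balance: C = (571.0·0.1500 + 31.00·270.0) / 602.0 = 8456/602.0 = 14.05 µg/L.
Half-life 10.7 h → k = ln 2 / 10.7 = 0.06478 h⁻¹ = 1.555 d⁻¹.
14.05·exp(−k·t) = 2.5 → t = ln(14.05/2.5)/k = 95920 s = 26.64 h.

26.6 h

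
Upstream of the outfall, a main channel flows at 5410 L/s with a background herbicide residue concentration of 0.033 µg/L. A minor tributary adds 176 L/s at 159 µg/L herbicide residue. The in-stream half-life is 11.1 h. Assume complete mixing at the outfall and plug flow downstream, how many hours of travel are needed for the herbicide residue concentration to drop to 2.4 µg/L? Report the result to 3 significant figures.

Conservation of mass: C = (5410·0.03300 + 176.0·159.0) / 5586 = 28160/5586 = 5.042 µg/L.
Half-life 11.1 h → k = ln 2 / 11.1 = 0.06245 h⁻¹ = 1.499 d⁻¹.
5.042·exp(−k·t) = 2.4 → t = ln(5.042/2.4)/k = 42790 s = 11.89 h.

11.9 h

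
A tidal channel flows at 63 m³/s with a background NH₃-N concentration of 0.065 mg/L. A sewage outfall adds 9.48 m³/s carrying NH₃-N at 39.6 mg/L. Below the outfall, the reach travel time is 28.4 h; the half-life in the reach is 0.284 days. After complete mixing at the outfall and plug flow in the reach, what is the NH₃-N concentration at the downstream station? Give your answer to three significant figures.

Conservation of mass: C = (63.00·0.06500 + 9.480·39.60) / 72.48 = 379.5/72.48 = 5.236 mg/L.
Half-life 0.284 d → k = ln 2 / 0.284 = 2.441 d⁻¹.
First-order decay: C = 5.236·exp(−k·t) = 5.236·0.05568 = 0.2915 mg/L.

0.292 mg/L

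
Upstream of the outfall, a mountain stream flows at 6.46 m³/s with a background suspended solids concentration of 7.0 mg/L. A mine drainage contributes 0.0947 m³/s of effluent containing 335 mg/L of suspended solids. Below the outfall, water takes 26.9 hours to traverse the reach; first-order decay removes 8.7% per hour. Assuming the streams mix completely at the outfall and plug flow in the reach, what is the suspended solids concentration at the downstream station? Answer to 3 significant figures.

Mixed concentration C = ΣQC/ΣQ = (6.460·7.000 + 0.09470·335.0) / 6.555 = 76.94/6.555 = 11.74 mg/L.
8.7%/h lost → k = −ln(1 − 0.087) = 0.09102 h⁻¹.
After decay, C = 11.74 × e^(−kt) = 11.74 × 0.08643 = 1.015 mg/L.

1.01 mg/L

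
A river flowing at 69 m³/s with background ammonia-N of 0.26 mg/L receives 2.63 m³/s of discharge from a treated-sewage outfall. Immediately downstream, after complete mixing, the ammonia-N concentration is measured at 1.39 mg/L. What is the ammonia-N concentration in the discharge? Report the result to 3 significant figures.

Mass balance: 69.00·0.2600 + 2.630·Cₑ = 71.63·1.390
→ Cₑ = (71.63·1.390 − 69.00·0.2600) / 2.630 = 31.04 mg/L.

31.0 mg/L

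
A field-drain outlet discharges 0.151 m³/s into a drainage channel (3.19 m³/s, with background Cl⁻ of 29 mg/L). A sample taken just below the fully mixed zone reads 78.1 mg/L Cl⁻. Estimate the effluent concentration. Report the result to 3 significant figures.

1120 mg/L

Mass balance: 3.190·29.00 + 0.1510·Cₑ = 3.341·78.10
→ Cₑ = (3.341·78.10 − 3.190·29.00) / 0.1510 = 1115 mg/L.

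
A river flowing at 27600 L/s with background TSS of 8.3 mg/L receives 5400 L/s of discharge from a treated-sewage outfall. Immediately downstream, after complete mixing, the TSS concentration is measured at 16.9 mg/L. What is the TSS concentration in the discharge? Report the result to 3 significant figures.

Mass balance: 27600·8.300 + 5400·Cₑ = 33000·16.90
→ Cₑ = (33000·16.90 − 27600·8.300) / 5400 = 60.86 mg/L.

60.9 mg/L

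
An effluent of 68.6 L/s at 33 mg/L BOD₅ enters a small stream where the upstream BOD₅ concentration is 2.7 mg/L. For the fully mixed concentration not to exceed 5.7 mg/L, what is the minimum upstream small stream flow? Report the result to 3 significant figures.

624 L/s

Set C_mix = 5.7: (Q·2.700 + 68.60·33.00) / (Q + 68.60) = 5.7
→ Q = 68.60·(33.00 − 5.7)/(5.7 − 2.700) = 624.3 L/s.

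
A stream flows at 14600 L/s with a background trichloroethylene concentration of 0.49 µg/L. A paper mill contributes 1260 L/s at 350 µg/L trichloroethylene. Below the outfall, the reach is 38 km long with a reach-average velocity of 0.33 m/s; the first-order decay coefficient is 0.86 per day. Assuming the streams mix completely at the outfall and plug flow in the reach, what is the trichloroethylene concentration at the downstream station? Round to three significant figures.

Mixed concentration C = ΣQC/ΣQ = (14600·0.4900 + 1260·350.0) / 15860 = 448200/15860 = 28.26 µg/L.
Travel time t = 38·1000 / 0.33 = 115200 s = 31.99 h.
First-order decay: C = 28.26·exp(−k·t) = 28.26·0.3178 = 8.981 µg/L.

8.98 µg/L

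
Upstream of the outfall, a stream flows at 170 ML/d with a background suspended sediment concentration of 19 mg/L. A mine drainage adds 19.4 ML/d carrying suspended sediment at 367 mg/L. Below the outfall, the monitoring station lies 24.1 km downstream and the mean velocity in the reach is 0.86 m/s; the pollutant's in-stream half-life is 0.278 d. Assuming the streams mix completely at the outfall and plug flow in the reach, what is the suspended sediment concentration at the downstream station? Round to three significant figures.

After mixing, C = (170.0·19.00 + 19.40·367.0) / 189.4 = 10350/189.4 = 54.65 mg/L.
Travel time t = 24.1·1000 / 0.86 = 28020 s = 7.784 h.
Half-life 0.278 d → k = ln 2 / 0.278 = 2.493 d⁻¹.
Decay over the reach: 54.65·exp(−kt) = 54.65·0.4454 = 24.34 mg/L.

24.3 mg/L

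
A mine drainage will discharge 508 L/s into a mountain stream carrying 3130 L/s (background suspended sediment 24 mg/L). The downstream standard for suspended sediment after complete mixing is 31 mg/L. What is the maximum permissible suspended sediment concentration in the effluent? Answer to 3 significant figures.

74.1 mg/L

At the limit, (Qr·Cr + Qe·Cₑ)/(Qr + Qe) = 31:
Cₑ = (3638·31 − 3130·24.00) / 508.0 = 74.13 mg/L.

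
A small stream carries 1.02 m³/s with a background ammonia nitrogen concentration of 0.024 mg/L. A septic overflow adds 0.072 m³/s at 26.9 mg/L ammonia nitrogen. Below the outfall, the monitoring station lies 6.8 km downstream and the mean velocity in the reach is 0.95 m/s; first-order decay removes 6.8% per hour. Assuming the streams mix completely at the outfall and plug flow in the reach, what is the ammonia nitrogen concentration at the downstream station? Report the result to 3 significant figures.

Conservation of mass: C = (1.020·0.02400 + 0.07200·26.90) / 1.092 = 1.961/1.092 = 1.796 mg/L.
Travel time t = 6.8·1000 / 0.95 = 7158 s = 1.988 h.
6.8%/h lost → k = −ln(1 − 0.068) = 0.07042 h⁻¹.
After decay, C = 1.796 × e^(−kt) = 1.796 × 0.8693 = 1.561 mg/L.

1.56 mg/L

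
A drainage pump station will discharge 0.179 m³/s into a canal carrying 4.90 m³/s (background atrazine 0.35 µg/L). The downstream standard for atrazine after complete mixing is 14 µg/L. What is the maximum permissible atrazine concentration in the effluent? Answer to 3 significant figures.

At the limit, (Qr·Cr + Qe·Cₑ)/(Qr + Qe) = 14:
Cₑ = (5.079·14 − 4.900·0.3500) / 0.1790 = 387.7 µg/L.

388 µg/L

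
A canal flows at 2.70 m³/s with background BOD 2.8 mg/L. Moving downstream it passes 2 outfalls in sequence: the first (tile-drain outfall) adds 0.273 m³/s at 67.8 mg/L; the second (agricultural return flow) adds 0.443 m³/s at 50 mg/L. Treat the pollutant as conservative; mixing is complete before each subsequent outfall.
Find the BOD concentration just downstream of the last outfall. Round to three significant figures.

14.1 mg/L

Outfall 1: combined Q = 2.973 m³/s; C = (2.700·2.800 + 0.2730·67.80)/2.973 = 8.769 mg/L.
Outfall 2: combined Q = 3.416 m³/s; C = (2.973·8.769 + 0.4430·50.00)/3.416 = 14.12 mg/L.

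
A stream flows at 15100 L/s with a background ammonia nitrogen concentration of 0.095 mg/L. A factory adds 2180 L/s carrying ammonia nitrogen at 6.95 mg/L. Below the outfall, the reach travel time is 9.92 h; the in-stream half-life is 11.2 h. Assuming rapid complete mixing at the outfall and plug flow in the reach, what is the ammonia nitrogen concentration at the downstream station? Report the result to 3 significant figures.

Conservation of mass: C = (15100·0.09500 + 2180·6.950) / 17280 = 16590/17280 = 0.9598 mg/L.
Half-life 11.2 h → k = ln 2 / 11.2 = 0.06189 h⁻¹ = 1.485 d⁻¹.
Decay over the reach: 0.9598·exp(−kt) = 0.9598·0.5412 = 0.5195 mg/L.

0.519 mg/L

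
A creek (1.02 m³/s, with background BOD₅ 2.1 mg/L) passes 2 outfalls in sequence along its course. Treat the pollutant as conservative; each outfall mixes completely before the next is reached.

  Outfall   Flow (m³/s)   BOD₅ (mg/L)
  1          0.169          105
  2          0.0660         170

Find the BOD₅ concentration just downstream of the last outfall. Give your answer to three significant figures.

Below outfall 1: Q → 1.189 m³/s, C = (1.020·2.100 + 0.1690·105.0)/1.189 = 16.73 mg/L.
Below outfall 2: Q → 1.255 m³/s, C = (1.189·16.73 + 0.06600·170.0)/1.255 = 24.79 mg/L.

24.8 mg/L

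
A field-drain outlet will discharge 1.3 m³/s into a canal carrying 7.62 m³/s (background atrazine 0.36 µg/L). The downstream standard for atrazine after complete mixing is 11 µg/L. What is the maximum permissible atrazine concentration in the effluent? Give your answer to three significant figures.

73.4 µg/L

At the limit, (Qr·Cr + Qe·Cₑ)/(Qr + Qe) = 11:
Cₑ = (8.920·11 − 7.620·0.3600) / 1.300 = 73.37 µg/L.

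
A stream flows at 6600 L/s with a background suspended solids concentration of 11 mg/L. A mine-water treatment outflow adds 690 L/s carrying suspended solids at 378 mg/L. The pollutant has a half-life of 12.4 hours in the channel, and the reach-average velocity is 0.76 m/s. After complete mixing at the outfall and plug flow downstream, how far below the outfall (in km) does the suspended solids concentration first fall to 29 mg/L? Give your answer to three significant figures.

22.3 km

Mass balance: C = (6600·11.00 + 690.0·378.0) / 7290 = 333400/7290 = 45.74 mg/L.
Half-life 12.4 h → k = ln 2 / 12.4 = 0.05590 h⁻¹ = 1.342 d⁻¹.
Set 45.74·exp(−k·t) = 29 → t = ln(45.74/29)/k = 29340 s = 8.150 h.
Distance = v·t = 0.76·29340 = 22300 m = 22.30 km.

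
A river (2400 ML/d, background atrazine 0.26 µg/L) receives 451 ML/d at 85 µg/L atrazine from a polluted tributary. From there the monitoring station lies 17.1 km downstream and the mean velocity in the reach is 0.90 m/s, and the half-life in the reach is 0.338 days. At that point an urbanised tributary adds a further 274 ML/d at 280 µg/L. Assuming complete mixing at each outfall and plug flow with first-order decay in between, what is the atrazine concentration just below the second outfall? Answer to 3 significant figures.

Mixed concentration C = ΣQC/ΣQ = (2400·0.2600 + 451.0·85.00) / 2851 = 38960/2851 = 13.67 µg/L; combined flow 2851 ML/d.
Travel time t = 17.1·1000 / 0.90 = 19000 s = 5.278 h.
Half-life 0.338 d → k = ln 2 / 0.338 = 2.051 d⁻¹.
Applying C = C₀e^(−kt): 13.67 × 0.6370 = 8.705 µg/L.
Second outfall: C = (2851·8.705 + 274.0·280.0)/3125 = 32.49 µg/L.

32.5 µg/L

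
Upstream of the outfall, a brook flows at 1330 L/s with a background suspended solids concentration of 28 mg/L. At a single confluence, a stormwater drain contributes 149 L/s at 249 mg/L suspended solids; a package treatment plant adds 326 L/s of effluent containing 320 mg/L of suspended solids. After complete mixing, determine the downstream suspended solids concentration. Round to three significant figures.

99.0 mg/L

After mixing, C = (1330·28.00 + 149.0·249.0 + 326.0·320.0) / 1805 = 178700/1805 = 98.98 mg/L.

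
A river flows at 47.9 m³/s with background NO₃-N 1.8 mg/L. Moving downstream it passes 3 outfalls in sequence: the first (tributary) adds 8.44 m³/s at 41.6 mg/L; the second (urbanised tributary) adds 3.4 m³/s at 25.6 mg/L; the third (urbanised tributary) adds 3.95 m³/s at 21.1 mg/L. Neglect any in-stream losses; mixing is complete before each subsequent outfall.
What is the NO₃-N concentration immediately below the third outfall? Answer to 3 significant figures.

9.54 mg/L

After outfall 1: Q = 47.90 + 8.440 = 56.34 m³/s; C = (47.90·1.800 + 8.440·41.60)/56.34 = 7.762 mg/L.
After outfall 2: Q = 56.34 + 3.400 = 59.74 m³/s; C = (56.34·7.762 + 3.400·25.60)/59.74 = 8.777 mg/L.
After outfall 3: Q = 59.74 + 3.950 = 63.69 m³/s; C = (59.74·8.777 + 3.950·21.10)/63.69 = 9.542 mg/L.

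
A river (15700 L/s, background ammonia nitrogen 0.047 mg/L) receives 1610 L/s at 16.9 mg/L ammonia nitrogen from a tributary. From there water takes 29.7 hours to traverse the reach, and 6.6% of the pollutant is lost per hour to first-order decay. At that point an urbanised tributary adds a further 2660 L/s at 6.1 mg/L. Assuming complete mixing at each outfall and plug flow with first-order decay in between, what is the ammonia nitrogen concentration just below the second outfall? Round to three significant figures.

0.997 mg/L

Flow-weighted average: C = (15700·0.04700 + 1610·16.90) / 17310 = 27950/17310 = 1.614 mg/L; combined flow 17310 L/s.
6.6%/h lost → k = −ln(1 − 0.066) = 0.06828 h⁻¹.
Applying C = C₀e^(−kt): 1.614 × 0.1316 = 0.2125 mg/L.
Second outfall: C = (17310·0.2125 + 2660·6.100)/19970 = 0.9967 mg/L.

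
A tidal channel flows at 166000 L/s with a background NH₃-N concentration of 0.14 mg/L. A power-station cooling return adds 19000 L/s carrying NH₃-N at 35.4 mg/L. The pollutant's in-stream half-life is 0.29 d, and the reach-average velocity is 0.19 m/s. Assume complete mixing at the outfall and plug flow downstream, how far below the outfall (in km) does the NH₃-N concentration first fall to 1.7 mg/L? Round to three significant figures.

5.45 km

Mass balance: C = (166000·0.1400 + 19000·35.40) / 185000 = 695800/185000 = 3.761 mg/L.
Half-life 0.29 d → k = ln 2 / 0.29 = 2.390 d⁻¹.
Set 3.761·exp(−k·t) = 1.7 → t = ln(3.761/1.7)/k = 28710 s = 7.974 h.
Distance = v·t = 0.19·28710 = 5454 m = 5.454 km.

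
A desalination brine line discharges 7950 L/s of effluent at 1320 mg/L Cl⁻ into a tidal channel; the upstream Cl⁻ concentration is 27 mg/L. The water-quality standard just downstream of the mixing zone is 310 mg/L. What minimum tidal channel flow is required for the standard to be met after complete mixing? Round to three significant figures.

28400 L/s

Set C_mix = 310: (Q·27.00 + 7950·1320) / (Q + 7950) = 310
→ Q = 7950·(1320 − 310)/(310 − 27.00) = 28370 L/s.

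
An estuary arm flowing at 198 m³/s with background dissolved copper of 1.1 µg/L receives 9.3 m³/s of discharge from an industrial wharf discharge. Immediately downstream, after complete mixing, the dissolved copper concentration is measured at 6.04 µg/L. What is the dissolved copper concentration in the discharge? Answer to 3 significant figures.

Mass balance: 198.0·1.100 + 9.300·Cₑ = 207.3·6.040
→ Cₑ = (207.3·6.040 − 198.0·1.100) / 9.300 = 111.2 µg/L.

111 µg/L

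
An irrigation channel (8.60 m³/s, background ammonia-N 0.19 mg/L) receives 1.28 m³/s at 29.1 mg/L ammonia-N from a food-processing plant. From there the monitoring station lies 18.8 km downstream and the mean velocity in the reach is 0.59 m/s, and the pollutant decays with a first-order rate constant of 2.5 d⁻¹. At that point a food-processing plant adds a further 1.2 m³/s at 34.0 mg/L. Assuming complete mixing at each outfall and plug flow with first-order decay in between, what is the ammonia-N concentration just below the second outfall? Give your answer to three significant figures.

5.08 mg/L

Conservation of mass: C = (8.600·0.1900 + 1.280·29.10) / 9.880 = 38.88/9.880 = 3.935 mg/L; combined flow 9.880 m³/s.
Travel time t = 18.8·1000 / 0.59 = 31860 s = 8.851 h.
First-order decay: C = 3.935·exp(−k·t) = 3.935·0.3977 = 1.565 mg/L.
At the second outfall, C = (9.880·1.565 + 1.200·34.00) / (9.880 + 1.200) = 5.078 mg/L.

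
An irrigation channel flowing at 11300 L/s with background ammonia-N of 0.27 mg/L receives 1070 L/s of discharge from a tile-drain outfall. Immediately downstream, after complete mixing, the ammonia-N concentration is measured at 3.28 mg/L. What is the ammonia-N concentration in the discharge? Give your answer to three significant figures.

Mass balance: 11300·0.2700 + 1070·Cₑ = 12370·3.280
→ Cₑ = (12370·3.280 − 11300·0.2700) / 1070 = 35.07 mg/L.

35.1 mg/L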